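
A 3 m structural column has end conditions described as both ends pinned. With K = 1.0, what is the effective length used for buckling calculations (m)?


L_eff = K * L
= 1.0 * 3
= 3.0 m

3.0 m


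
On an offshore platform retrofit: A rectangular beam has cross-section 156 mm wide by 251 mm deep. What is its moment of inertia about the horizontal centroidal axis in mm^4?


I = b * h^3 / 12
= 156 * 251^3 / 12
= 156 * 15813251 / 12
= 205572263.0 mm^4

205572263.0 mm^4


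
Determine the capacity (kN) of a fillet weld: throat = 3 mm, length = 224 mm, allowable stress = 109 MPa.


Strength = throat * length * allowable stress
= 3 * 224 * 109 N
= 73248 N
= 73.25 kN

73.25 kN


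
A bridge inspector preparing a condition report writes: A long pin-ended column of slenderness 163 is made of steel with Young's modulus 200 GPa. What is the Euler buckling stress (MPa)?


sigma_cr = pi^2 * E / lambda^2
= 9.8696 * 200000.0 / 163^2
= 9.8696 * 200000.0 / 26569
= 74.2941 MPa

74.2941 MPa


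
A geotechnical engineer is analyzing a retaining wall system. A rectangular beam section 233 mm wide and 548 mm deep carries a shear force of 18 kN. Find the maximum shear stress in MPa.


A = b * h = 233 * 548 = 127684 mm^2
V = 18 kN = 18000.0 N
tau_max = 1.5 * V / A = 1.5 * 18000.0 / 127684
= 0.2115 MPa

0.2115 MPa


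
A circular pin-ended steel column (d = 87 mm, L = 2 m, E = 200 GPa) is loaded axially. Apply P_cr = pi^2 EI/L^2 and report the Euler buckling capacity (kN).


I = pi * d^4 / 64 = 2812204.57 mm^4
L = 2000.0 mm
P_cr = pi^2 * E * I / L^2
= 9.8696 * 200000.0 * 2812204.57 / 2000.0^2
= 1387767.33 N = 1387.7673 kN

1387.7673 kN


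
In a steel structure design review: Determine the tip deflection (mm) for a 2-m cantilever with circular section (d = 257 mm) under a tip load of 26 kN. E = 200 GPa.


I = pi * d^4 / 64 = pi * 257^4 / 64 = 214142265.05 mm^4
L = 2000.0 mm, P = 26000.0 N, E = 200000.0 MPa
delta = P * L^3 / (3 * E * I)
= 26000.0 * 2000.0^3 / (3 * 200000.0 * 214142265.05)
= 1.6189 mm

1.6189 mm


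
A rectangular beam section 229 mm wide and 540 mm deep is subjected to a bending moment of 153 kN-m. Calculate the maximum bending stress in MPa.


I = b * h^3 / 12 = 229 * 540^3 / 12 = 3004938000.0 mm^4
y = h / 2 = 540 / 2 = 270.0 mm
M = 153 kN-m = 153000000.0 N-mm
sigma = M * y / I = 153000000.0 * 270.0 / 3004938000.0
= 13.75 MPa

13.75 MPa


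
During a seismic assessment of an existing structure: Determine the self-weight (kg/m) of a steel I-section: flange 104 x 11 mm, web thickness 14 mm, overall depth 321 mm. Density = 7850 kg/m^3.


A_flanges = 2 * 104 * 11 = 2288 mm^2
A_web = (321 - 2 * 11) * 14 = 4186 mm^2
A_total = 2288 + 4186 = 6474 mm^2 = 0.006474 m^2
Weight = rho * A = 7850 * 0.006474 = 50.8209 kg/m

50.8209 kg/m


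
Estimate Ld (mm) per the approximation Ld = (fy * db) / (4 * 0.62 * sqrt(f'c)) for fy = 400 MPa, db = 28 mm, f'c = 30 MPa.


Ld = (fy * db) / (4 * 0.62 * sqrt(f'c))
= (400 * 28) / (4 * 0.62 * sqrt(30))
= 11200 / 13.5835
= 824.53 mm

824.53 mm


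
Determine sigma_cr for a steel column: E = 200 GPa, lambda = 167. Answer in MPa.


sigma_cr = pi^2 * E / lambda^2
= 9.8696 * 200000.0 / 167^2
= 9.8696 * 200000.0 / 27889
= 70.7778 MPa

70.7778 MPa


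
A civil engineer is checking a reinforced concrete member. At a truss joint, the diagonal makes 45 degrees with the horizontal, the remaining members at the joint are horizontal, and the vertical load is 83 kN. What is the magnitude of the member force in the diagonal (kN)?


At the joint, only the diagonal has a vertical component, so vertical equilibrium gives:
F * sin(45) = 83
F = 83 / sin(45)
= 83 / 0.707107
= 117.38 kN

117.38 kN


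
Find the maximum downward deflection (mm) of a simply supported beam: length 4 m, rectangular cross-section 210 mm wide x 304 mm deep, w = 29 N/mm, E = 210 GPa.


I = 210 * 304^3 / 12 = 491653120.0 mm^4
L = 4000.0 mm, w = 29 N/mm, E = 210000.0 MPa
delta = 5 * w * L^4 / (384 * E * I)
= 5 * 29 * 4000.0^4 / (384 * 210000.0 * 491653120.0)
= 0.9363 mm

0.9363 mm


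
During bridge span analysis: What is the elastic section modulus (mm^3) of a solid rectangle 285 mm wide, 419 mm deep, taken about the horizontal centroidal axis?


S = b * h^2 / 6
= 285 * 419^2 / 6
= 285 * 175561 / 6
= 8339147.5 mm^3

8339147.5 mm^3


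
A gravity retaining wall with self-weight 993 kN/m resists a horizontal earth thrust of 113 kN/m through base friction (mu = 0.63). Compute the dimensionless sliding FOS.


Resisting force = mu * W = 0.63 * 993 = 625.59 kN/m
FOS = Resisting / Driving = 625.59 / 113
= 5.5362 (dimensionless)

5.5362 (dimensionless)


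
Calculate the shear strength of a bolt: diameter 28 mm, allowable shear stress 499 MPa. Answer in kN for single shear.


A = pi * d^2 / 4 = pi * 28^2 / 4 = 615.7522 mm^2
V = f_v * A / 1000 = 499 * 615.7522 / 1000
= 307.2603 kN

307.2603 kN


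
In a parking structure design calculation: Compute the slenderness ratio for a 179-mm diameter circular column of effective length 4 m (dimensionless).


Radius of gyration r = d / 4 = 179 / 4 = 44.75 mm
L_eff = 4000.0 mm
Slenderness ratio = L / r = 4000.0 / 44.75 = 89.39 (dimensionless)

89.39 (dimensionless)


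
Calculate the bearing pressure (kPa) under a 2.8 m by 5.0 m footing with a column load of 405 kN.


A = 2.8 * 5.0 = 14.0 m^2
q = P / A = 405 / 14.0
= 28.9286 kPa

28.9286 kPa


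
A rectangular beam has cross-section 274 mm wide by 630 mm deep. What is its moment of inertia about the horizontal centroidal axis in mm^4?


I = b * h^3 / 12
= 274 * 630^3 / 12
= 274 * 250047000 / 12
= 5709406500.0 mm^4

5709406500.0 mm^4


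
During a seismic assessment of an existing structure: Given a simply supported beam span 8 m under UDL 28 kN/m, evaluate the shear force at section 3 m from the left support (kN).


R_A = w * L / 2 = 28 * 8 / 2 = 112.0 kN
V(x) = R_A - w * x = 112.0 - 28 * 3
= 28.0 kN

28.0 kN


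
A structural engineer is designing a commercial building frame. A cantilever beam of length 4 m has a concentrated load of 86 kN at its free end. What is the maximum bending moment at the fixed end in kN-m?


For a cantilever with a point load at the free end:
M_max = P * L = 86 * 4 = 344 kN-m

344 kN-m


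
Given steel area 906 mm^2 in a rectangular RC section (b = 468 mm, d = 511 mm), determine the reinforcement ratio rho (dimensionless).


rho = As / (b * d)
= 906 / (468 * 511)
= 906 / 239148
= 0.003788 (dimensionless)

0.003788 (dimensionless)


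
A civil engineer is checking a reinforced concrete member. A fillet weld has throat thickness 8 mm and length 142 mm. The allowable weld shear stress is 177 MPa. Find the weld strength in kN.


Strength = throat * length * allowable stress
= 8 * 142 * 177 N
= 201072 N
= 201.07 kN

201.07 kN


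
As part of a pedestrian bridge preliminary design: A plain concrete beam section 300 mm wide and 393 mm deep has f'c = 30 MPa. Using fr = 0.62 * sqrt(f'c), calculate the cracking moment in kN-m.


fr = 0.62 * sqrt(30) = 0.62 * 5.4772 = 3.3959 MPa
I = 300 * 393^3 / 12 = 1517461425.0 mm^4
y_t = 196.5 mm
M_cr = fr * I / y_t = 3.3959 * 1517461425.0 / 196.5 N-mm
= 26.2245 kN-m

26.2245 kN-m


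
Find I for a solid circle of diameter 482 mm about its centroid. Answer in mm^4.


r = d / 2 = 482 / 2 = 241.0 mm
I = pi * r^4 / 4 = pi * 241.0^4 / 4
= 2649464175.81 mm^4

2649464175.81 mm^4


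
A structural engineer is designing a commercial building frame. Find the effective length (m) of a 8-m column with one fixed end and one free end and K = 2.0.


L_eff = K * L
= 2.0 * 8
= 16.0 m

16.0 m


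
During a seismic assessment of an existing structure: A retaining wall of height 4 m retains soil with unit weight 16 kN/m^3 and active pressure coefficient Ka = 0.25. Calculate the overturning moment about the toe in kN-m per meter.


Pa = 0.5 * Ka * gamma * H^2
= 0.5 * 0.25 * 16 * 4^2
= 32.0 kN/m
Arm = H / 3 = 4 / 3 = 1.3333 m
Mo = Pa * arm = Pa * H / 3 = 32.0 * 4 / 3 = 42.6667 kN-m/m

42.6667 kN-m/m


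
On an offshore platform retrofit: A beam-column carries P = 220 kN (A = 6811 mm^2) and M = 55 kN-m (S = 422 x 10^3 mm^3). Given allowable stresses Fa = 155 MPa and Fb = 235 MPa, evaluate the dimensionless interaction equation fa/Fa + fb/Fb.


f_a = P / A = 220000.0 / 6811 = 32.3007 MPa
f_b = M / S = 55000000.0 / 422000.0 = 130.3318 MPa
Ratio = f_a / Fa + f_b / Fb
= 32.3007 / 155 + 130.3318 / 235
= 0.763 (dimensionless)

0.763 (dimensionless)


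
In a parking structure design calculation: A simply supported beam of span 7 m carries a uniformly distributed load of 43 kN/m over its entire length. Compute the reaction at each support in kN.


Total load = w * L = 43 * 7 = 301 kN
By symmetry, each reaction R = total / 2 = 301 / 2 = 150.5 kN

150.5 kN


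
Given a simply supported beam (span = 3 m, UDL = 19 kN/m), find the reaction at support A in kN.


Total load = w * L = 19 * 3 = 57 kN
By symmetry, each reaction R = total / 2 = 57 / 2 = 28.5 kN

28.5 kN


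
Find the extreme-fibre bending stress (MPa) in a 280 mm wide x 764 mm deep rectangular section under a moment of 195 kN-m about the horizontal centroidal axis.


I = b * h^3 / 12 = 280 * 764^3 / 12 = 10405354026.67 mm^4
y = h / 2 = 764 / 2 = 382.0 mm
M = 195 kN-m = 195000000.0 N-mm
sigma = M * y / I = 195000000.0 * 382.0 / 10405354026.67
= 7.16 MPa

7.16 MPa


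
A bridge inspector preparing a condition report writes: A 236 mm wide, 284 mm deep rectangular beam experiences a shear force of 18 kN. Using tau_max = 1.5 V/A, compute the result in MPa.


A = b * h = 236 * 284 = 67024 mm^2
V = 18 kN = 18000.0 N
tau_max = 1.5 * V / A = 1.5 * 18000.0 / 67024
= 0.4028 MPa

0.4028 MPa


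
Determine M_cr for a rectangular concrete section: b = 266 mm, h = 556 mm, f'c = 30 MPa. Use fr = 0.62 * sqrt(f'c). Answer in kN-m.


fr = 0.62 * sqrt(30) = 0.62 * 5.4772 = 3.3959 MPa
I = 266 * 556^3 / 12 = 3809998154.67 mm^4
y_t = 278.0 mm
M_cr = fr * I / y_t = 3.3959 * 3809998154.67 / 278.0 N-mm
= 46.5406 kN-m

46.5406 kN-m


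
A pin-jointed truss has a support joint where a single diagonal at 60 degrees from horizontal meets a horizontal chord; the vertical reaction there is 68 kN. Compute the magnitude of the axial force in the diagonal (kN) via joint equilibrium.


At the joint, only the diagonal has a vertical component, so vertical equilibrium gives:
F * sin(60) = 68
F = 68 / sin(60)
= 68 / 0.866025
= 78.52 kN

78.52 kN


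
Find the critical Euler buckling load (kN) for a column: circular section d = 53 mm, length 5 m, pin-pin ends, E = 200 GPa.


I = pi * d^4 / 64 = 387323.08 mm^4
L = 5000.0 mm
P_cr = pi^2 * E * I / L^2
= 9.8696 * 200000.0 * 387323.08 / 5000.0^2
= 30581.8 N = 30.5818 kN

30.5818 kN


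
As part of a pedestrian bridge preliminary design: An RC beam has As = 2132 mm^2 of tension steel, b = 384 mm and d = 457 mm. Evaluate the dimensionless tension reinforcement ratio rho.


rho = As / (b * d)
= 2132 / (384 * 457)
= 2132 / 175488
= 0.012149 (dimensionless)

0.012149 (dimensionless)


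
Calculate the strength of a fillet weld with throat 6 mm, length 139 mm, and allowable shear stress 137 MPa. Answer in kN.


Strength = throat * length * allowable stress
= 6 * 139 * 137 N
= 114258 N
= 114.26 kN

114.26 kN


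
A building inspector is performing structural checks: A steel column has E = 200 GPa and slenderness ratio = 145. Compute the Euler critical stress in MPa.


sigma_cr = pi^2 * E / lambda^2
= 9.8696 * 200000.0 / 145^2
= 9.8696 * 200000.0 / 21025
= 93.8845 MPa

93.8845 MPa


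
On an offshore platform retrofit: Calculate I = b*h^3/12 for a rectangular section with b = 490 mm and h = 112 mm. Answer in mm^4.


I = b * h^3 / 12
= 490 * 112^3 / 12
= 490 * 1404928 / 12
= 57367893.33 mm^4

57367893.33 mm^4


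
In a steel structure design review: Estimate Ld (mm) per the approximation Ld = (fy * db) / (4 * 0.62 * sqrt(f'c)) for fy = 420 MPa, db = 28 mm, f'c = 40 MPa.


Ld = (fy * db) / (4 * 0.62 * sqrt(f'c))
= (420 * 28) / (4 * 0.62 * sqrt(40))
= 11760 / 15.6849
= 749.77 mm

749.77 mm


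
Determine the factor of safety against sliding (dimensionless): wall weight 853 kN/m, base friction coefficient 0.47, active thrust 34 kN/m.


Resisting force = mu * W = 0.47 * 853 = 400.91 kN/m
FOS = Resisting / Driving = 400.91 / 34
= 11.7915 (dimensionless)

11.7915 (dimensionless)


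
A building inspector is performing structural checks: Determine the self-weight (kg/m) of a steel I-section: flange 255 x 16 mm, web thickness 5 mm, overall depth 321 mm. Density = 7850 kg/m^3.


A_flanges = 2 * 255 * 16 = 8160 mm^2
A_web = (321 - 2 * 16) * 5 = 1445 mm^2
A_total = 8160 + 1445 = 9605 mm^2 = 0.009605 m^2
Weight = rho * A = 7850 * 0.009605 = 75.3992 kg/m

75.3992 kg/m


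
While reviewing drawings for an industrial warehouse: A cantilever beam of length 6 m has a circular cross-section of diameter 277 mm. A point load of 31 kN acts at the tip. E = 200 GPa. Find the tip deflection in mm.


I = pi * d^4 / 64 = pi * 277^4 / 64 = 288994099.02 mm^4
L = 6000.0 mm, P = 31000.0 N, E = 200000.0 MPa
delta = P * L^3 / (3 * E * I)
= 31000.0 * 6000.0^3 / (3 * 200000.0 * 288994099.02)
= 38.6167 mm

38.6167 mm


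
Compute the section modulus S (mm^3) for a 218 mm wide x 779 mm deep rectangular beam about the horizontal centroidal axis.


S = b * h^2 / 6
= 218 * 779^2 / 6
= 218 * 606841 / 6
= 22048556.33 mm^3

22048556.33 mm^3


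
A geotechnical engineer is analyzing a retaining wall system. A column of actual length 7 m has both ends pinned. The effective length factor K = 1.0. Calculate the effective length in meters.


L_eff = K * L
= 1.0 * 7
= 7.0 m

7.0 m


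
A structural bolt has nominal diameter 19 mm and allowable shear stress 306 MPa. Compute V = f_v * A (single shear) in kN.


A = pi * d^2 / 4 = pi * 19^2 / 4 = 283.5287 mm^2
V = f_v * A / 1000 = 306 * 283.5287 / 1000
= 86.7598 kN

86.7598 kN


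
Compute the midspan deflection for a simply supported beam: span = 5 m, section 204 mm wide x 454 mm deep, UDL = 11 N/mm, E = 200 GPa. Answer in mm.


I = 204 * 454^3 / 12 = 1590803288.0 mm^4
L = 5000.0 mm, w = 11 N/mm, E = 200000.0 MPa
delta = 5 * w * L^4 / (384 * E * I)
= 5 * 11 * 5000.0^4 / (384 * 200000.0 * 1590803288.0)
= 0.2814 mm

0.2814 mm


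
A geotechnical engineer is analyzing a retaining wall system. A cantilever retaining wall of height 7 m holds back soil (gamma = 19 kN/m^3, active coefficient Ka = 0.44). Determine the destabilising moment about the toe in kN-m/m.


Pa = 0.5 * Ka * gamma * H^2
= 0.5 * 0.44 * 19 * 7^2
= 204.82 kN/m
Arm = H / 3 = 7 / 3 = 2.3333 m
Mo = Pa * arm = Pa * H / 3 = 204.82 * 7 / 3 = 477.9133 kN-m/m

477.9133 kN-m/m


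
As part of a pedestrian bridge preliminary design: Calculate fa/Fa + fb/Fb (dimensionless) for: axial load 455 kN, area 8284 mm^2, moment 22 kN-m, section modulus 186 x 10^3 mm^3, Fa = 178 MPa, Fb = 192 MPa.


f_a = P / A = 455000.0 / 8284 = 54.9252 MPa
f_b = M / S = 22000000.0 / 186000.0 = 118.2796 MPa
Ratio = f_a / Fa + f_b / Fb
= 54.9252 / 178 + 118.2796 / 192
= 0.9246 (dimensionless)

0.9246 (dimensionless)


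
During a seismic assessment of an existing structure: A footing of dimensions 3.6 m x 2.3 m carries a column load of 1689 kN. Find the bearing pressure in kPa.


A = 3.6 * 2.3 = 8.28 m^2
q = P / A = 1689 / 8.28
= 203.9855 kPa

203.9855 kPa


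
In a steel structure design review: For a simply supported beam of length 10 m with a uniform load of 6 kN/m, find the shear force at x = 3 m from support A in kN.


R_A = w * L / 2 = 6 * 10 / 2 = 30.0 kN
V(x) = R_A - w * x = 30.0 - 6 * 3
= 12.0 kN

12.0 kN


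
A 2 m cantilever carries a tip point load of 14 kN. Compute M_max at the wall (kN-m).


For a cantilever with a point load at the free end:
M_max = P * L = 14 * 2 = 28 kN-m

28 kN-m


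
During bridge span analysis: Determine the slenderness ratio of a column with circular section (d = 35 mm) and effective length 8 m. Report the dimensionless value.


Radius of gyration r = d / 4 = 35 / 4 = 8.75 mm
L_eff = 8000.0 mm
Slenderness ratio = L / r = 8000.0 / 8.75 = 914.29 (dimensionless)

914.29 (dimensionless)


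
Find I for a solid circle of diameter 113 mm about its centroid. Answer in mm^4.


r = d / 2 = 113 / 2 = 56.5 mm
I = pi * r^4 / 4 = pi * 56.5^4 / 4
= 8003568.62 mm^4

8003568.62 mm^4


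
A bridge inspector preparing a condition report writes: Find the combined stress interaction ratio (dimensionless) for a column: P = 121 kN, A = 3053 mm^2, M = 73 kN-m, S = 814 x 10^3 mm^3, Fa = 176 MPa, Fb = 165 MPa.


f_a = P / A = 121000.0 / 3053 = 39.6331 MPa
f_b = M / S = 73000000.0 / 814000.0 = 89.6806 MPa
Ratio = f_a / Fa + f_b / Fb
= 39.6331 / 176 + 89.6806 / 165
= 0.7687 (dimensionless)

0.7687 (dimensionless)


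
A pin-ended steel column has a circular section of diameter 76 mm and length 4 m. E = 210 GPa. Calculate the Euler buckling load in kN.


I = pi * d^4 / 64 = 1637661.98 mm^4
L = 4000.0 mm
P_cr = pi^2 * E * I / L^2
= 9.8696 * 210000.0 * 1637661.98 / 4000.0^2
= 212140.37 N = 212.1404 kN

212.1404 kN


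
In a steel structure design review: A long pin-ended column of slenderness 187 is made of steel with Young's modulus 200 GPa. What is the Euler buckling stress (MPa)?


sigma_cr = pi^2 * E / lambda^2
= 9.8696 * 200000.0 / 187^2
= 9.8696 * 200000.0 / 34969
= 56.4477 MPa

56.4477 MPa


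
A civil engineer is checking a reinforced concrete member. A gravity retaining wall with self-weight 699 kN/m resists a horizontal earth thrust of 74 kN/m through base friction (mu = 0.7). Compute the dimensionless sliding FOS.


Resisting force = mu * W = 0.7 * 699 = 489.3 kN/m
FOS = Resisting / Driving = 489.3 / 74
= 6.6122 (dimensionless)

6.6122 (dimensionless)


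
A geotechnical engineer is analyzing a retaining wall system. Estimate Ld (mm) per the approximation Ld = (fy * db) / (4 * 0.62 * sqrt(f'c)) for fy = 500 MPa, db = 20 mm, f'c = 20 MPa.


Ld = (fy * db) / (4 * 0.62 * sqrt(f'c))
= (500 * 20) / (4 * 0.62 * sqrt(20))
= 10000 / 11.0909
= 901.64 mm

901.64 mm


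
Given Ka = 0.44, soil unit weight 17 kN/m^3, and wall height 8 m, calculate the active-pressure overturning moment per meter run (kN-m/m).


Pa = 0.5 * Ka * gamma * H^2
= 0.5 * 0.44 * 17 * 8^2
= 239.36 kN/m
Arm = H / 3 = 8 / 3 = 2.6667 m
Mo = Pa * arm = Pa * H / 3 = 239.36 * 8 / 3 = 638.2933 kN-m/m

638.2933 kN-m/m


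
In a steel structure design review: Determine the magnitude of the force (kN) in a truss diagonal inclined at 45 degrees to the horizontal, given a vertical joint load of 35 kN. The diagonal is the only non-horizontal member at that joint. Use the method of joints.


At the joint, only the diagonal has a vertical component, so vertical equilibrium gives:
F * sin(45) = 35
F = 35 / sin(45)
= 35 / 0.707107
= 49.5 kN

49.5 kN


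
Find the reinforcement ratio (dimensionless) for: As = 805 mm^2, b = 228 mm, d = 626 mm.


rho = As / (b * d)
= 805 / (228 * 626)
= 805 / 142728
= 0.00564 (dimensionless)

0.00564 (dimensionless)


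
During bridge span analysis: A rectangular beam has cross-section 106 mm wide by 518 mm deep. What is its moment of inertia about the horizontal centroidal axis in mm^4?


I = b * h^3 / 12
= 106 * 518^3 / 12
= 106 * 138991832 / 12
= 1227761182.67 mm^4

1227761182.67 mm^4


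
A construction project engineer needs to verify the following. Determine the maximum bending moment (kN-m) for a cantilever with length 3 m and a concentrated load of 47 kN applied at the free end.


For a cantilever with a point load at the free end:
M_max = P * L = 47 * 3 = 141 kN-m

141 kN-m


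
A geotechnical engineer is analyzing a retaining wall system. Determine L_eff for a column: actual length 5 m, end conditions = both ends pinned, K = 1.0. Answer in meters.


L_eff = K * L
= 1.0 * 5
= 5.0 m

5.0 m


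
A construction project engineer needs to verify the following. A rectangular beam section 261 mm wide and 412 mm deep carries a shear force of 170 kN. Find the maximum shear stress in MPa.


A = b * h = 261 * 412 = 107532 mm^2
V = 170 kN = 170000.0 N
tau_max = 1.5 * V / A = 1.5 * 170000.0 / 107532
= 2.3714 MPa

2.3714 MPa


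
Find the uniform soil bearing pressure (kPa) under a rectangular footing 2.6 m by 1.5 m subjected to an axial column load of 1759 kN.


A = 2.6 * 1.5 = 3.9 m^2
q = P / A = 1759 / 3.9
= 451.0256 kPa

451.0256 kPa


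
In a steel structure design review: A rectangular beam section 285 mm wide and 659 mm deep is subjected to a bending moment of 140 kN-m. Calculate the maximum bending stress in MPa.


I = b * h^3 / 12 = 285 * 659^3 / 12 = 6797040501.25 mm^4
y = h / 2 = 659 / 2 = 329.5 mm
M = 140 kN-m = 140000000.0 N-mm
sigma = M * y / I = 140000000.0 * 329.5 / 6797040501.25
= 6.79 MPa

6.79 MPa


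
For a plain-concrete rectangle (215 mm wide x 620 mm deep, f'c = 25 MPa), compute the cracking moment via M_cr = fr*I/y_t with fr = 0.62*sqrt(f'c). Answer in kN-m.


fr = 0.62 * sqrt(25) = 0.62 * 5.0 = 3.1 MPa
I = 215 * 620^3 / 12 = 4270043333.33 mm^4
y_t = 310.0 mm
M_cr = fr * I / y_t = 3.1 * 4270043333.33 / 310.0 N-mm
= 42.7004 kN-m

42.7004 kN-m


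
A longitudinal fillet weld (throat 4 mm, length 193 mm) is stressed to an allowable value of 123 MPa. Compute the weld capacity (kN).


Strength = throat * length * allowable stress
= 4 * 193 * 123 N
= 94956 N
= 94.96 kN

94.96 kN


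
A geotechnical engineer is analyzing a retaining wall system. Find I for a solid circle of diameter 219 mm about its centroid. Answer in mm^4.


r = d / 2 = 219 / 2 = 109.5 mm
I = pi * r^4 / 4 = pi * 109.5^4 / 4
= 112913627.02 mm^4

112913627.02 mm^4


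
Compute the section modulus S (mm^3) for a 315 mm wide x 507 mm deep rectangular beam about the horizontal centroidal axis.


S = b * h^2 / 6
= 315 * 507^2 / 6
= 315 * 257049 / 6
= 13495072.5 mm^3

13495072.5 mm^3


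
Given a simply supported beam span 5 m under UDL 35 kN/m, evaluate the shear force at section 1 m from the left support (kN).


R_A = w * L / 2 = 35 * 5 / 2 = 87.5 kN
V(x) = R_A - w * x = 87.5 - 35 * 1
= 52.5 kN

52.5 kN


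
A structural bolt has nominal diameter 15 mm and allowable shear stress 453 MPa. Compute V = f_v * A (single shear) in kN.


A = pi * d^2 / 4 = pi * 15^2 / 4 = 176.7146 mm^2
V = f_v * A / 1000 = 453 * 176.7146 / 1000
= 80.0517 kN

80.0517 kN


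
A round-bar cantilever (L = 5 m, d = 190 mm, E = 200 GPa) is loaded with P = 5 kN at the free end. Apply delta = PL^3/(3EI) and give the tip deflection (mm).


I = pi * d^4 / 64 = pi * 190^4 / 64 = 63971171.28 mm^4
L = 5000.0 mm, P = 5000.0 N, E = 200000.0 MPa
delta = P * L^3 / (3 * E * I)
= 5000.0 * 5000.0^3 / (3 * 200000.0 * 63971171.28)
= 16.2834 mm

16.2834 mm


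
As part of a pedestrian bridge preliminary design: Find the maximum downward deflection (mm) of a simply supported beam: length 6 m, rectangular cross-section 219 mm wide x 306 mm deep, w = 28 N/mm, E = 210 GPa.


I = 219 * 306^3 / 12 = 522910242.0 mm^4
L = 6000.0 mm, w = 28 N/mm, E = 210000.0 MPa
delta = 5 * w * L^4 / (384 * E * I)
= 5 * 28 * 6000.0^4 / (384 * 210000.0 * 522910242.0)
= 4.3028 mm

4.3028 mm


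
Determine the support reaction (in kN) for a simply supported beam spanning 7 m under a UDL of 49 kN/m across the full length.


Total load = w * L = 49 * 7 = 343 kN
By symmetry, each reaction R = total / 2 = 343 / 2 = 171.5 kN

171.5 kN


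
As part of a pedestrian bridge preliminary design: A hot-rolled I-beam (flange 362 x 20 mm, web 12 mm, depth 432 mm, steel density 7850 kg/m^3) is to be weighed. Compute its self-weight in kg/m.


A_flanges = 2 * 362 * 20 = 14480 mm^2
A_web = (432 - 2 * 20) * 12 = 4704 mm^2
A_total = 14480 + 4704 = 19184 mm^2 = 0.019184 m^2
Weight = rho * A = 7850 * 0.019184 = 150.5944 kg/m

150.5944 kg/m


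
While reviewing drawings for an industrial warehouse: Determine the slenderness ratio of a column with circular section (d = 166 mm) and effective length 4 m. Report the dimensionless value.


Radius of gyration r = d / 4 = 166 / 4 = 41.5 mm
L_eff = 4000.0 mm
Slenderness ratio = L / r = 4000.0 / 41.5 = 96.39 (dimensionless)

96.39 (dimensionless)


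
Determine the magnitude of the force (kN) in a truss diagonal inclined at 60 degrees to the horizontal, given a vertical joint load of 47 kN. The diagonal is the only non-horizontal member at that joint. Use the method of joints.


At the joint, only the diagonal has a vertical component, so vertical equilibrium gives:
F * sin(60) = 47
F = 47 / sin(60)
= 47 / 0.866025
= 54.27 kN

54.27 kN


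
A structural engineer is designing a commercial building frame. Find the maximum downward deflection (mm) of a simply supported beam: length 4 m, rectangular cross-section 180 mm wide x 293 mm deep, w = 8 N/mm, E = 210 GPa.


I = 180 * 293^3 / 12 = 377306355.0 mm^4
L = 4000.0 mm, w = 8 N/mm, E = 210000.0 MPa
delta = 5 * w * L^4 / (384 * E * I)
= 5 * 8 * 4000.0^4 / (384 * 210000.0 * 377306355.0)
= 0.3366 mm

0.3366 mm


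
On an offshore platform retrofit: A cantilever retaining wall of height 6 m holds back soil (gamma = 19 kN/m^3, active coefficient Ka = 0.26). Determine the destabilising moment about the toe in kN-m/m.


Pa = 0.5 * Ka * gamma * H^2
= 0.5 * 0.26 * 19 * 6^2
= 88.92 kN/m
Arm = H / 3 = 6 / 3 = 2.0 m
Mo = Pa * arm = Pa * H / 3 = 88.92 * 6 / 3 = 177.84 kN-m/m

177.84 kN-m/m


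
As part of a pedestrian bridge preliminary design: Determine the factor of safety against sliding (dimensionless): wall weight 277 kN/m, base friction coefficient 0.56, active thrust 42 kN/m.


Resisting force = mu * W = 0.56 * 277 = 155.12 kN/m
FOS = Resisting / Driving = 155.12 / 42
= 3.6933 (dimensionless)

3.6933 (dimensionless)


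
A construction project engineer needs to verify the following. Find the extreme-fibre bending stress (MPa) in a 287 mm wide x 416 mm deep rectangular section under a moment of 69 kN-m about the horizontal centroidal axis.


I = b * h^3 / 12 = 287 * 416^3 / 12 = 1721791829.33 mm^4
y = h / 2 = 416 / 2 = 208.0 mm
M = 69 kN-m = 69000000.0 N-mm
sigma = M * y / I = 69000000.0 * 208.0 / 1721791829.33
= 8.34 MPa

8.34 MPa


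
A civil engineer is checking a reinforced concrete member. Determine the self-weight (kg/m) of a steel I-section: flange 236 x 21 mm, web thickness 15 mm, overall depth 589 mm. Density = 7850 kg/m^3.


A_flanges = 2 * 236 * 21 = 9912 mm^2
A_web = (589 - 2 * 21) * 15 = 8205 mm^2
A_total = 9912 + 8205 = 18117 mm^2 = 0.018117 m^2
Weight = rho * A = 7850 * 0.018117 = 142.2184 kg/m

142.2184 kg/m


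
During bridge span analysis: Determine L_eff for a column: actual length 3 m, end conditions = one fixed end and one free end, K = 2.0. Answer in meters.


L_eff = K * L
= 2.0 * 3
= 6.0 m

6.0 m


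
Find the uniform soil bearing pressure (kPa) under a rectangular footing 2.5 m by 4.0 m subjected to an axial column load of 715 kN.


A = 2.5 * 4.0 = 10.0 m^2
q = P / A = 715 / 10.0
= 71.5 kPa

71.5 kPa


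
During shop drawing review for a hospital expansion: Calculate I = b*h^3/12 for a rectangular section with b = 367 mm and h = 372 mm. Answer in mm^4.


I = b * h^3 / 12
= 367 * 372^3 / 12
= 367 * 51478848 / 12
= 1574394768.0 mm^4

1574394768.0 mm^4


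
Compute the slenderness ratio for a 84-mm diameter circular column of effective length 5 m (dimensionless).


Radius of gyration r = d / 4 = 84 / 4 = 21.0 mm
L_eff = 5000.0 mm
Slenderness ratio = L / r = 5000.0 / 21.0 = 238.1 (dimensionless)

238.1 (dimensionless)


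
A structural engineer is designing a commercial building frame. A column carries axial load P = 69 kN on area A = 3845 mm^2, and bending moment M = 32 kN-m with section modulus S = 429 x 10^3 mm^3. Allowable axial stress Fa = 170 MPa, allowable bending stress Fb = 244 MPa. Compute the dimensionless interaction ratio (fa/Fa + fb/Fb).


f_a = P / A = 69000.0 / 3845 = 17.9454 MPa
f_b = M / S = 32000000.0 / 429000.0 = 74.5921 MPa
Ratio = f_a / Fa + f_b / Fb
= 17.9454 / 170 + 74.5921 / 244
= 0.4113 (dimensionless)

0.4113 (dimensionless)


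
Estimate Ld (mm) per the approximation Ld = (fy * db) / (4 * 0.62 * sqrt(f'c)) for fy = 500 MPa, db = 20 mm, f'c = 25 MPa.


Ld = (fy * db) / (4 * 0.62 * sqrt(f'c))
= (500 * 20) / (4 * 0.62 * sqrt(25))
= 10000 / 12.4
= 806.45 mm

806.45 mm


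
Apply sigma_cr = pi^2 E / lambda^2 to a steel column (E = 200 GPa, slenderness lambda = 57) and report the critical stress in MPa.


sigma_cr = pi^2 * E / lambda^2
= 9.8696 * 200000.0 / 57^2
= 9.8696 * 200000.0 / 3249
= 607.5472 MPa

607.5472 MPa


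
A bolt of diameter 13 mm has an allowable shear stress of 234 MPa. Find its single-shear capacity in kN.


A = pi * d^2 / 4 = pi * 13^2 / 4 = 132.7323 mm^2
V = f_v * A / 1000 = 234 * 132.7323 / 1000
= 31.0594 kN

31.0594 kN


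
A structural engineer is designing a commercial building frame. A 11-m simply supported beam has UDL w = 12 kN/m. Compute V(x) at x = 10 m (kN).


R_A = w * L / 2 = 12 * 11 / 2 = 66.0 kN
V(x) = R_A - w * x = 66.0 - 12 * 10
= -54.0 kN

-54.0 kN


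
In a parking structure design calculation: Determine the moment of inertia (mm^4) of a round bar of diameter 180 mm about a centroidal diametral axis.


r = d / 2 = 180 / 2 = 90.0 mm
I = pi * r^4 / 4 = pi * 90.0^4 / 4
= 51529973.5 mm^4

51529973.5 mm^4


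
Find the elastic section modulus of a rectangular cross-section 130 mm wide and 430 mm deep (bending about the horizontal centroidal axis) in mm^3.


S = b * h^2 / 6
= 130 * 430^2 / 6
= 130 * 184900 / 6
= 4006166.67 mm^3

4006166.67 mm^3


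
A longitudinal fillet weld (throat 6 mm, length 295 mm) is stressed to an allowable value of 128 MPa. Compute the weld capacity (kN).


Strength = throat * length * allowable stress
= 6 * 295 * 128 N
= 226560 N
= 226.56 kN

226.56 kN


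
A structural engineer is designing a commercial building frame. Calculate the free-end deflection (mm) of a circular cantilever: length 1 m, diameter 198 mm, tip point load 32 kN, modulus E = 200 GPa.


I = pi * d^4 / 64 = pi * 198^4 / 64 = 75445034.2 mm^4
L = 1000.0 mm, P = 32000.0 N, E = 200000.0 MPa
delta = P * L^3 / (3 * E * I)
= 32000.0 * 1000.0^3 / (3 * 200000.0 * 75445034.2)
= 0.7069 mm

0.7069 mm


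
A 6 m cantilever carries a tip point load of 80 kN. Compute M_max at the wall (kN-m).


For a cantilever with a point load at the free end:
M_max = P * L = 80 * 6 = 480 kN-m

480 kN-m


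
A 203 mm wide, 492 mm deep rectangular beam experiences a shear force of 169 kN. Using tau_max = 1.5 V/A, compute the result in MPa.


A = b * h = 203 * 492 = 99876 mm^2
V = 169 kN = 169000.0 N
tau_max = 1.5 * V / A = 1.5 * 169000.0 / 99876
= 2.5381 MPa

2.5381 MPa


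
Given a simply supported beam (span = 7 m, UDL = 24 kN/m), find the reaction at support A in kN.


Total load = w * L = 24 * 7 = 168 kN
By symmetry, each reaction R = total / 2 = 168 / 2 = 84.0 kN

84.0 kN


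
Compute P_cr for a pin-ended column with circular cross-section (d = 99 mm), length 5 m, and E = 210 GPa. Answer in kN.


I = pi * d^4 / 64 = 4715314.64 mm^4
L = 5000.0 mm
P_cr = pi^2 * E * I / L^2
= 9.8696 * 210000.0 * 4715314.64 / 5000.0^2
= 390921.64 N = 390.9216 kN

390.9216 kN


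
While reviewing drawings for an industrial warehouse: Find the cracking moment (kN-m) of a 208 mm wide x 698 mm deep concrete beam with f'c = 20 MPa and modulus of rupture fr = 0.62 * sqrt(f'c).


fr = 0.62 * sqrt(20) = 0.62 * 4.4721 = 2.7727 MPa
I = 208 * 698^3 / 12 = 5894518794.67 mm^4
y_t = 349.0 mm
M_cr = fr * I / y_t = 2.7727 * 5894518794.67 / 349.0 N-mm
= 46.8306 kN-m

46.8306 kN-m


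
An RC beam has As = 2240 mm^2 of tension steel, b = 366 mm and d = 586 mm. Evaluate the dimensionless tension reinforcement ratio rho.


rho = As / (b * d)
= 2240 / (366 * 586)
= 2240 / 214476
= 0.010444 (dimensionless)

0.010444 (dimensionless)


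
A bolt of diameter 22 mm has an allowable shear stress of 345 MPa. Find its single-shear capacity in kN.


A = pi * d^2 / 4 = pi * 22^2 / 4 = 380.1327 mm^2
V = f_v * A / 1000 = 345 * 380.1327 / 1000
= 131.1458 kN

131.1458 kN


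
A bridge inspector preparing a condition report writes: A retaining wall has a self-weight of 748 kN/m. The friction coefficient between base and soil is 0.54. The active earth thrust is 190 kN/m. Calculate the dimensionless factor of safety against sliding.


Resisting force = mu * W = 0.54 * 748 = 403.92 kN/m
FOS = Resisting / Driving = 403.92 / 190
= 2.1259 (dimensionless)

2.1259 (dimensionless)


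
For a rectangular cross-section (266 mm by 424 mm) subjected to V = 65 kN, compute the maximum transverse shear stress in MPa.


A = b * h = 266 * 424 = 112784 mm^2
V = 65 kN = 65000.0 N
tau_max = 1.5 * V / A = 1.5 * 65000.0 / 112784
= 0.8645 MPa

0.8645 MPa


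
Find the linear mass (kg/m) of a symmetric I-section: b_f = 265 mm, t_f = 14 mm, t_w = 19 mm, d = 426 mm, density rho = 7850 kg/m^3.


A_flanges = 2 * 265 * 14 = 7420 mm^2
A_web = (426 - 2 * 14) * 19 = 7562 mm^2
A_total = 7420 + 7562 = 14982 mm^2 = 0.014982 m^2
Weight = rho * A = 7850 * 0.014982 = 117.6087 kg/m

117.6087 kg/m


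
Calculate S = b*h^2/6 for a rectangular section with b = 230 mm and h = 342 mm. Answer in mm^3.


S = b * h^2 / 6
= 230 * 342^2 / 6
= 230 * 116964 / 6
= 4483620.0 mm^3

4483620.0 mm^3


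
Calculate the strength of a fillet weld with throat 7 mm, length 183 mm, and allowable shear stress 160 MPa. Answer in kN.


Strength = throat * length * allowable stress
= 7 * 183 * 160 N
= 204960 N
= 204.96 kN

204.96 kN


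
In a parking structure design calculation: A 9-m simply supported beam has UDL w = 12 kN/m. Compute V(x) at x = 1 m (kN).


R_A = w * L / 2 = 12 * 9 / 2 = 54.0 kN
V(x) = R_A - w * x = 54.0 - 12 * 1
= 42.0 kN

42.0 kN


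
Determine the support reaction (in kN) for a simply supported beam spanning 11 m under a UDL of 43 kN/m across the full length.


Total load = w * L = 43 * 11 = 473 kN
By symmetry, each reaction R = total / 2 = 473 / 2 = 236.5 kN

236.5 kN


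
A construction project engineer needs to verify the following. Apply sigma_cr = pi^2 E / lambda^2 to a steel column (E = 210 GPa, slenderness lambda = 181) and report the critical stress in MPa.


sigma_cr = pi^2 * E / lambda^2
= 9.8696 * 210000.0 / 181^2
= 9.8696 * 210000.0 / 32761
= 63.2648 MPa

63.2648 MPa


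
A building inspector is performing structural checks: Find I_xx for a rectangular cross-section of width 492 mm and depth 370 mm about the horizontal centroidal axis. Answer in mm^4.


I = b * h^3 / 12
= 492 * 370^3 / 12
= 492 * 50653000 / 12
= 2076773000.0 mm^4

2076773000.0 mm^4


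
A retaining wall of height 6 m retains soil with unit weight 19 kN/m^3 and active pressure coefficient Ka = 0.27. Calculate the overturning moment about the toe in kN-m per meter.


Pa = 0.5 * Ka * gamma * H^2
= 0.5 * 0.27 * 19 * 6^2
= 92.34 kN/m
Arm = H / 3 = 6 / 3 = 2.0 m
Mo = Pa * arm = Pa * H / 3 = 92.34 * 6 / 3 = 184.68 kN-m/m

184.68 kN-m/m


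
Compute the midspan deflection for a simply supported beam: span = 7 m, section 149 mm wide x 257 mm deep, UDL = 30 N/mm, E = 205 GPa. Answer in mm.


I = 149 * 257^3 / 12 = 210767863.08 mm^4
L = 7000.0 mm, w = 30 N/mm, E = 205000.0 MPa
delta = 5 * w * L^4 / (384 * E * I)
= 5 * 30 * 7000.0^4 / (384 * 205000.0 * 210767863.08)
= 21.7067 mm

21.7067 mm


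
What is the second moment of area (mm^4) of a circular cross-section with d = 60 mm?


r = d / 2 = 60 / 2 = 30.0 mm
I = pi * r^4 / 4 = pi * 30.0^4 / 4
= 636172.51 mm^4

636172.51 mm^4


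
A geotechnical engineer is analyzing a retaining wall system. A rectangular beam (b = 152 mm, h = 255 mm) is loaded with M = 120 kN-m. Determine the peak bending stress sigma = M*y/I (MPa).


I = b * h^3 / 12 = 152 * 255^3 / 12 = 210030750.0 mm^4
y = h / 2 = 255 / 2 = 127.5 mm
M = 120 kN-m = 120000000.0 N-mm
sigma = M * y / I = 120000000.0 * 127.5 / 210030750.0
= 72.85 MPa

72.85 MPa


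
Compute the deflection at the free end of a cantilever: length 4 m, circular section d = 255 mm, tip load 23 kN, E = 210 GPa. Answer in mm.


I = pi * d^4 / 64 = pi * 255^4 / 64 = 207553767.2 mm^4
L = 4000.0 mm, P = 23000.0 N, E = 210000.0 MPa
delta = P * L^3 / (3 * E * I)
= 23000.0 * 4000.0^3 / (3 * 210000.0 * 207553767.2)
= 11.2574 mm

11.2574 mm


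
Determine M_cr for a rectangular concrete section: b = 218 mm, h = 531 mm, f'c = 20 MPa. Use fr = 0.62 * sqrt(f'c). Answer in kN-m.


fr = 0.62 * sqrt(20) = 0.62 * 4.4721 = 2.7727 MPa
I = 218 * 531^3 / 12 = 2719936786.5 mm^4
y_t = 265.5 mm
M_cr = fr * I / y_t = 2.7727 * 2719936786.5 / 265.5 N-mm
= 28.4054 kN-m

28.4054 kN-m


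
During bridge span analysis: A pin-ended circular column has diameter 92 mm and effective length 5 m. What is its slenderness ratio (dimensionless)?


Radius of gyration r = d / 4 = 92 / 4 = 23.0 mm
L_eff = 5000.0 mm
Slenderness ratio = L / r = 5000.0 / 23.0 = 217.39 (dimensionless)

217.39 (dimensionless)


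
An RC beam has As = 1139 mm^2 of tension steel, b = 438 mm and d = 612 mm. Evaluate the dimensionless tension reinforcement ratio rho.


rho = As / (b * d)
= 1139 / (438 * 612)
= 1139 / 268056
= 0.004249 (dimensionless)

0.004249 (dimensionless)


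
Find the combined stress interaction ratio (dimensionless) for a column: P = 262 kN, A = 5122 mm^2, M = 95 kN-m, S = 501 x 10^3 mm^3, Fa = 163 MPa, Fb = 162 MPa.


f_a = P / A = 262000.0 / 5122 = 51.1519 MPa
f_b = M / S = 95000000.0 / 501000.0 = 189.6208 MPa
Ratio = f_a / Fa + f_b / Fb
= 51.1519 / 163 + 189.6208 / 162
= 1.4843 (dimensionless)

1.4843 (dimensionless)


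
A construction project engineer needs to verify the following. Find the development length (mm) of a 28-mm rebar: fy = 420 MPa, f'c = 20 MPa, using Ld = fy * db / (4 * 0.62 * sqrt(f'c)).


Ld = (fy * db) / (4 * 0.62 * sqrt(f'c))
= (420 * 28) / (4 * 0.62 * sqrt(20))
= 11760 / 11.0909
= 1060.33 mm

1060.33 mm


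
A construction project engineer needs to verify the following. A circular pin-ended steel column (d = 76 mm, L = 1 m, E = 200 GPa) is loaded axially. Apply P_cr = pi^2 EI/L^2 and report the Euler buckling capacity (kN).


I = pi * d^4 / 64 = 1637661.98 mm^4
L = 1000.0 mm
P_cr = pi^2 * E * I / L^2
= 9.8696 * 200000.0 * 1637661.98 / 1000.0^2
= 3232615.19 N = 3232.6152 kN

3232.6152 kN


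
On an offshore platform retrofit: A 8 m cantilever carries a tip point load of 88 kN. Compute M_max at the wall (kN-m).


For a cantilever with a point load at the free end:
M_max = P * L = 88 * 8 = 704 kN-m

704 kN-m


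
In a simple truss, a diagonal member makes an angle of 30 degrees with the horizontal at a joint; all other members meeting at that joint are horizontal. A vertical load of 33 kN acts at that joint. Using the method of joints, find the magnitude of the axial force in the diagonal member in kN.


At the joint, only the diagonal has a vertical component, so vertical equilibrium gives:
F * sin(30) = 33
F = 33 / sin(30)
= 33 / 0.5
= 66.0 kN

66.0 kN


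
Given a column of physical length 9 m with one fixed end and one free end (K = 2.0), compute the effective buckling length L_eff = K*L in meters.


L_eff = K * L
= 2.0 * 9
= 18.0 m

18.0 m


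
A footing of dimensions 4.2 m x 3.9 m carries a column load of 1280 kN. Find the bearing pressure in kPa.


A = 4.2 * 3.9 = 16.38 m^2
q = P / A = 1280 / 16.38
= 78.1441 kPa

78.1441 kPa


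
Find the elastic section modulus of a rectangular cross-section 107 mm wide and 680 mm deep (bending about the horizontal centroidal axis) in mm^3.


S = b * h^2 / 6
= 107 * 680^2 / 6
= 107 * 462400 / 6
= 8246133.33 mm^3

8246133.33 mm^3


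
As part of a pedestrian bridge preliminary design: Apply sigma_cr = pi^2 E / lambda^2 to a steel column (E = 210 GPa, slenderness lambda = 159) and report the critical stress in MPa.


sigma_cr = pi^2 * E / lambda^2
= 9.8696 * 210000.0 / 159^2
= 9.8696 * 210000.0 / 25281
= 81.9832 MPa

81.9832 MPa
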